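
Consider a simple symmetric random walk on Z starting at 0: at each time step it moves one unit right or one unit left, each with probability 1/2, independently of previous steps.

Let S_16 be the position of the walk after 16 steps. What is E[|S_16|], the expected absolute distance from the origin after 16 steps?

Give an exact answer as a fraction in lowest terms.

S_16 takes values m ≡ 0 (mod 2) with |m| ≤ 16; P(S_16=m) = C(16,(16+m)/2)/2^16.
Total paths: 2^16 = 65536
Distribution: P(S=-16)=1/65536, P(S=-14)=16/65536, P(S=-12)=120/65536, P(S=-10)=560/65536, P(S=-8)=1820/65536, P(S=-6)=4368/65536, P(S=-4)=8008/65536, P(S=-2)=11440/65536, P(S=0)=12870/65536, P(S=2)=11440/65536, P(S=4)=8008/65536, P(S=6)=4368/65536, P(S=8)=1820/65536, P(S=10)=560/65536, P(S=12)=120/65536, P(S=14)=16/65536, P(S=16)=1/65536
E[|S_16|] = Σ_m |m|·P(S_16=m) = 205920/65536 = 6435/2048

Answer: 6435/2048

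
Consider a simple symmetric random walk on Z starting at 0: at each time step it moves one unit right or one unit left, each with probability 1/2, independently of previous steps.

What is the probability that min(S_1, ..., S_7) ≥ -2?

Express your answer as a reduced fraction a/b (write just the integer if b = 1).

Let f(t,s) = #length-t paths at position s with S_1..S_t all ≥ -2.
f(t,s) = f(t-1,s-1) + f(t-1,s+1) for s ≥ -2; f(t,s) = 0 for s < -2.
t=0: f(0,0)=1
t=1: f(1,-1)=1 f(1,1)=1
t=2: f(2,-2)=1 f(2,0)=2 f(2,2)=1
t=3: f(3,-1)=3 f(3,1)=3 f(3,3)=1
t=4: f(4,-2)=3 f(4,0)=6 f(4,2)=4 f(4,4)=1
t=5: f(5,-1)=9 f(5,1)=10 f(5,3)=5 f(5,5)=1
t=6: f(6,-2)=9 f(6,0)=19 f(6,2)=15 f(6,4)=6 f(6,6)=1
t=7: f(7,-1)=28 f(7,1)=34 f(7,3)=21 f(7,5)=7 f(7,7)=1
Σ_s f(7,s) = 91
P = 91/128 = 91/128

Answer: 91/128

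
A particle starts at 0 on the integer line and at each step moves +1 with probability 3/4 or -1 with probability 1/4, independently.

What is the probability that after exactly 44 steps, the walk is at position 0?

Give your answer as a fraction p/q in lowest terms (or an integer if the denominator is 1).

To be at 0 after 44 steps: need exactly 22 steps of +1 and 22 of -1.
Number of such sequences: C(44,22) = 2104098963720
Each has probability (3/4)^22 · (1/4)^22 = 31381059609/309485009821345068724781056
P = 2104098963720 · 31381059609/309485009821345068724781056 = 8253606875466556048185/38685626227668133590597632

Answer: 8253606875466556048185/38685626227668133590597632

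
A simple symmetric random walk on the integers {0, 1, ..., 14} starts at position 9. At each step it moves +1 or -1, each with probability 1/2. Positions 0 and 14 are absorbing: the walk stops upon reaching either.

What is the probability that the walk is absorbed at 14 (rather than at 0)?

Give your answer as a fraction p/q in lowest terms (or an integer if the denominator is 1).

Answer: 9/14

Derivation:
Symmetric walk (p = 1/2): the harmonic-function argument gives P(hit 14 before 0 | start at 9) = a/N.
P = 9/14 = 9/14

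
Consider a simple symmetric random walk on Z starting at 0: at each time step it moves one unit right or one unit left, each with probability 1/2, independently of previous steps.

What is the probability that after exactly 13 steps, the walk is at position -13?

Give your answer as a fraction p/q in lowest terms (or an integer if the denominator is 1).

Answer: 1/8192

Derivation:
To reach position -13 after 13 steps: need 0 steps of +1 and 13 of -1.
Favorable paths: C(13,0) = 1
Total paths: 2^13 = 8192
P = 1/8192 = 1/8192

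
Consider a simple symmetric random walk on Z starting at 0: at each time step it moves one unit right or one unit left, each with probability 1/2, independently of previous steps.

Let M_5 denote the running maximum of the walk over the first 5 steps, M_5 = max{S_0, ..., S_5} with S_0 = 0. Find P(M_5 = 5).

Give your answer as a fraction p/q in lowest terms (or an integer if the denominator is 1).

Let M_5 = max(S_0,...,S_5). Use the reflection principle: for j ≥ 1, #{paths with M_5 ≥ j} = #{S_5 ≥ j} + #{S_5 ≥ j+1}.
By reflection, #{M_5 ≥ 5} = #{S_5 ≥ 5} + #{S_5 ≥ 6} = 1 + 0 = 1.
#{M_5 ≥ 6} = #{S_5 ≥ 6} + #{S_5 ≥ 7} = 0 + 0 = 0.
#{M_5 = 5} = 1 - 0 = 1.
P(M_5 = 5) = 1/32 = 1/32

Answer: 1/32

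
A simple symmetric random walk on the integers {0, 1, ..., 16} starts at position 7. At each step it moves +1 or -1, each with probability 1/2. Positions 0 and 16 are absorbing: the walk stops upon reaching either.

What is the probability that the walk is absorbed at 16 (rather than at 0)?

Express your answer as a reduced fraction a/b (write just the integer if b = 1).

Answer: 7/16

Derivation:
Symmetric walk (p = 1/2): the harmonic-function argument gives P(hit 16 before 0 | start at 7) = a/N.
P = 7/16 = 7/16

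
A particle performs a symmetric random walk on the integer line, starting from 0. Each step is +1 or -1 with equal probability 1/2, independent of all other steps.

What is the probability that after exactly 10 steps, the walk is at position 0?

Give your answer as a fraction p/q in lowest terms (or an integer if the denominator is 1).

Answer: 63/256

Derivation:
To return to 0 after 10 steps: need exactly 5 steps of +1 and 5 of -1.
Favorable paths: C(10,5) = 252
Total paths: 2^10 = 1024
P = 252/1024 = 63/256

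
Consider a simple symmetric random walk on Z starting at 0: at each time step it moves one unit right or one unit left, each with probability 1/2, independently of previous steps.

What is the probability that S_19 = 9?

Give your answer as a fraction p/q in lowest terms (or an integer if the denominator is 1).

Answer: 2907/131072

Derivation:
To reach position 9 after 19 steps: need 14 steps of +1 and 5 of -1.
Favorable paths: C(19,14) = 11628
Total paths: 2^19 = 524288
P = 11628/524288 = 2907/131072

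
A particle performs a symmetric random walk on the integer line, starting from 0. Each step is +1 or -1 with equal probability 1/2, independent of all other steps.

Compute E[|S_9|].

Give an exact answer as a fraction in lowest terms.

Answer: 315/128

Derivation:
S_9 takes values m ≡ 1 (mod 2) with |m| ≤ 9; P(S_9=m) = C(9,(9+m)/2)/2^9.
Total paths: 2^9 = 512
Distribution: P(S=-9)=1/512, P(S=-7)=9/512, P(S=-5)=36/512, P(S=-3)=84/512, P(S=-1)=126/512, P(S=1)=126/512, P(S=3)=84/512, P(S=5)=36/512, P(S=7)=9/512, P(S=9)=1/512
E[|S_9|] = Σ_m |m|·P(S_9=m) = 1260/512 = 315/128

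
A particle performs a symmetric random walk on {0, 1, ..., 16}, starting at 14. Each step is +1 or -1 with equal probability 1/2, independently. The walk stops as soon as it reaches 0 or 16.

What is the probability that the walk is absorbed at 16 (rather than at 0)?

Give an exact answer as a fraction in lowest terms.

Answer: 7/8

Derivation:
Symmetric walk (p = 1/2): the harmonic-function argument gives P(hit 16 before 0 | start at 14) = a/N.
P = 14/16 = 7/8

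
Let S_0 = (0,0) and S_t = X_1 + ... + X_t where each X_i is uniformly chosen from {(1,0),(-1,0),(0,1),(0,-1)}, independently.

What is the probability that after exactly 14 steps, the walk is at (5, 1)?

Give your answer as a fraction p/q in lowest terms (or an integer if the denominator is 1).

Let h be the number of horizontal steps (so 14-h are vertical). To end at (5,1) need (h+5)/2 right-steps and ((14-h)+1)/2 up-steps.
Sum over h with 5 ≤ h ≤ 13, h ≡ 1 (mod 2), 14-h ≡ 1 (mod 2):
h=5: C(14,5)·C(5,5)·C(9,5) = 2002·1·126 = 252252
h=7: C(14,7)·C(7,6)·C(7,4) = 3432·7·35 = 840840
h=9: C(14,9)·C(9,7)·C(5,3) = 2002·36·10 = 720720
h=11: C(14,11)·C(11,8)·C(3,2) = 364·165·3 = 180180
h=13: C(14,13)·C(13,9)·C(1,1) = 14·715·1 = 10010
Total favorable: 2004002
Total paths: 4^14 = 268435456
P = 2004002/268435456 = 1002001/134217728

Answer: 1002001/134217728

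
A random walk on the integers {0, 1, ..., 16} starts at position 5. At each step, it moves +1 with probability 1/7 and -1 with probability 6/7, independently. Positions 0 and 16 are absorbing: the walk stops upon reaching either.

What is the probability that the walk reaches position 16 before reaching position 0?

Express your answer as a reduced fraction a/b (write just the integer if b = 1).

Biased walk: p = 1/7, q = 6/7, r = q/p = 6
Gambler's ruin: P(hit 16 before 0 | start at 5) = (1 - r^a)/(1 - r^N)
r^5 = 7776; r^16 = 2821109907456
P = (1 - 7776) / (1 - 2821109907456) = -7775 / -2821109907455 = 1555/564221981491

Answer: 1555/564221981491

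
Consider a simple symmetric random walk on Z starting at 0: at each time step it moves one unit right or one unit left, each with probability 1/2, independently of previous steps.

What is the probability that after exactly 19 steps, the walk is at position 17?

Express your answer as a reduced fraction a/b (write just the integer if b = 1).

Answer: 19/524288

Derivation:
To reach position 17 after 19 steps: need 18 steps of +1 and 1 of -1.
Favorable paths: C(19,18) = 19
Total paths: 2^19 = 524288
P = 19/524288 = 19/524288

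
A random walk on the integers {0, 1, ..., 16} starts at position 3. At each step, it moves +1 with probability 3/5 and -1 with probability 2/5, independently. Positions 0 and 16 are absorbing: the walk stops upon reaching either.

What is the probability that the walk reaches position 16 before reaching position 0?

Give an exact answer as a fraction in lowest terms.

Answer: 30292137/42981185

Derivation:
Biased walk: p = 3/5, q = 2/5, r = q/p = 2/3
Gambler's ruin: P(hit 16 before 0 | start at 3) = (1 - r^a)/(1 - r^N)
r^3 = 8/27; r^16 = 65536/43046721
P = (1 - 8/27) / (1 - 65536/43046721) = 19/27 / 42981185/43046721 = 30292137/42981185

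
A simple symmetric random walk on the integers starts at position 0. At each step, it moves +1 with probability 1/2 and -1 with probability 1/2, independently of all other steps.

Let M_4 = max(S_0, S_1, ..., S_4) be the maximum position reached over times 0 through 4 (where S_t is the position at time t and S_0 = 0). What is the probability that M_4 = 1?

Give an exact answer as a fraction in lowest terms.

Answer: 1/4

Derivation:
Let M_4 = max(S_0,...,S_4). Use the reflection principle: for j ≥ 1, #{paths with M_4 ≥ j} = #{S_4 ≥ j} + #{S_4 ≥ j+1}.
By reflection, #{M_4 ≥ 1} = #{S_4 ≥ 1} + #{S_4 ≥ 2} = 5 + 5 = 10.
#{M_4 ≥ 2} = #{S_4 ≥ 2} + #{S_4 ≥ 3} = 5 + 1 = 6.
#{M_4 = 1} = 10 - 6 = 4.
P(M_4 = 1) = 4/16 = 1/4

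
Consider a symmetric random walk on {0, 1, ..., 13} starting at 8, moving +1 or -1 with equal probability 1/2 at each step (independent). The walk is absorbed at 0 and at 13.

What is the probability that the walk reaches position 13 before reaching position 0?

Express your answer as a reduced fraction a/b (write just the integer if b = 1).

Symmetric walk (p = 1/2): the harmonic-function argument gives P(hit 13 before 0 | start at 8) = a/N.
P = 8/13 = 8/13

Answer: 8/13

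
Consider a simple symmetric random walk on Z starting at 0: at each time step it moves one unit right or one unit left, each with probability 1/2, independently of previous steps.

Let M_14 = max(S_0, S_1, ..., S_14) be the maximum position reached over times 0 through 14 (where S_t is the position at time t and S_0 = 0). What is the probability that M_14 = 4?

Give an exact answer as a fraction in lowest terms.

Let M_14 = max(S_0,...,S_14). Use the reflection principle: for j ≥ 1, #{paths with M_14 ≥ j} = #{S_14 ≥ j} + #{S_14 ≥ j+1}.
By reflection, #{M_14 ≥ 4} = #{S_14 ≥ 4} + #{S_14 ≥ 5} = 3473 + 1471 = 4944.
#{M_14 ≥ 5} = #{S_14 ≥ 5} + #{S_14 ≥ 6} = 1471 + 1471 = 2942.
#{M_14 = 4} = 4944 - 2942 = 2002.
P(M_14 = 4) = 2002/16384 = 1001/8192

Answer: 1001/8192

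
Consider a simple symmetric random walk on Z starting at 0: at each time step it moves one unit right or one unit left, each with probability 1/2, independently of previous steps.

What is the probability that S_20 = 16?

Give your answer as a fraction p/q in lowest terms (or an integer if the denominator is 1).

To reach position 16 after 20 steps: need 18 steps of +1 and 2 of -1.
Favorable paths: C(20,18) = 190
Total paths: 2^20 = 1048576
P = 190/1048576 = 95/524288

Answer: 95/524288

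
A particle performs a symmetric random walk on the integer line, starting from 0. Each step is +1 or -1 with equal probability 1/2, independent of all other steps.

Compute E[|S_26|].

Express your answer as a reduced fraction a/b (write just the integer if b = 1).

S_26 takes values m ≡ 0 (mod 2) with |m| ≤ 26; P(S_26=m) = C(26,(26+m)/2)/2^26.
Total paths: 2^26 = 67108864
Distribution: P(S=-26)=1/67108864, P(S=-24)=26/67108864, P(S=-22)=325/67108864, P(S=-20)=2600/67108864, P(S=-18)=14950/67108864, P(S=-16)=65780/67108864, P(S=-14)=230230/67108864, P(S=-12)=657800/67108864, P(S=-10)=1562275/67108864, P(S=-8)=3124550/67108864, P(S=-6)=5311735/67108864, P(S=-4)=7726160/67108864, P(S=-2)=9657700/67108864, P(S=0)=10400600/67108864, P(S=2)=9657700/67108864, P(S=4)=7726160/67108864, P(S=6)=5311735/67108864, P(S=8)=3124550/67108864, P(S=10)=1562275/67108864, P(S=12)=657800/67108864, P(S=14)=230230/67108864, P(S=16)=65780/67108864, P(S=18)=14950/67108864, P(S=20)=2600/67108864, P(S=22)=325/67108864, P(S=24)=26/67108864, P(S=26)=1/67108864
E[|S_26|] = Σ_m |m|·P(S_26=m) = 270415600/67108864 = 16900975/4194304

Answer: 16900975/4194304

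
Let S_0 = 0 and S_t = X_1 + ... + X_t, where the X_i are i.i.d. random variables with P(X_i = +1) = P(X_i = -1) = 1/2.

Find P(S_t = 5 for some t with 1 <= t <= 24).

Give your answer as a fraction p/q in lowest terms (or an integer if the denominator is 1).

Count via complement. Let g(t,s) = #length-t paths at position s with S_1..S_t all ≠ 5.
g(t,s) = g(t-1,s-1) + g(t-1,s+1) for s ≠ 5; g(t,5) = 0.
t=0: g(0,0)=1
t=1: g(1,-1)=1 g(1,1)=1
t=2: g(2,-2)=1 g(2,0)=2 g(2,2)=1
t=3: g(3,-3)=1 g(3,-1)=3 g(3,1)=3 g(3,3)=1
t=4: g(4,-4)=1 g(4,-2)=4 g(4,0)=6 g(4,2)=4 g(4,4)=1
t=5: g(5,-5)=1 g(5,-3)=5 g(5,-1)=10 g(5,1)=10 g(5,3)=5
t=6: g(6,-6)=1 g(6,-4)=6 g(6,-2)=15 g(6,0)=20 g(6,2)=15 g(6,4)=5
t=7: g(7,-7)=1 g(7,-5)=7 g(7,-3)=21 g(7,-1)=35 g(7,1)=35 g(7,3)=20
t=8: g(8,-8)=1 g(8,-6)=8 g(8,-4)=28 g(8,-2)=56 g(8,0)=70 g(8,2)=55 g(8,4)=20
t=9: g(9,-9)=1 g(9,-7)=9 g(9,-5)=36 g(9,-3)=84 g(9,-1)=126 g(9,1)=125 g(9,3)=75
t=10: g(10,-10)=1 g(10,-8)=10 g(10,-6)=45 g(10,-4)=120 g(10,-2)=210 g(10,0)=251 g(10,2)=200 g(10,4)=75
t=11: g(11,-11)=1 g(11,-9)=11 g(11,-7)=55 g(11,-5)=165 g(11,-3)=330 g(11,-1)=461 g(11,1)=451 g(11,3)=275
t=12: g(12,-12)=1 g(12,-10)=12 g(12,-8)=66 g(12,-6)=220 g(12,-4)=495 g(12,-2)=791 g(12,0)=912 g(12,2)=726 g(12,4)=275
t=13: g(13,-13)=1 g(13,-11)=13 g(13,-9)=78 g(13,-7)=286 g(13,-5)=715 g(13,-3)=1286 g(13,-1)=1703 g(13,1)=1638 g(13,3)=1001
t=14: g(14,-14)=1 g(14,-12)=14 g(14,-10)=91 g(14,-8)=364 g(14,-6)=1001 g(14,-4)=2001 g(14,-2)=2989 g(14,0)=3341 g(14,2)=2639 g(14,4)=1001
t=15: g(15,-15)=1 g(15,-13)=15 g(15,-11)=105 g(15,-9)=455 g(15,-7)=1365 g(15,-5)=3002 g(15,-3)=4990 g(15,-1)=6330 g(15,1)=5980 g(15,3)=3640
t=16: g(16,-16)=1 g(16,-14)=16 g(16,-12)=120 g(16,-10)=560 g(16,-8)=1820 g(16,-6)=4367 g(16,-4)=7992 g(16,-2)=11320 g(16,0)=12310 g(16,2)=9620 g(16,4)=3640
t=17: g(17,-17)=1 g(17,-15)=17 g(17,-13)=136 g(17,-11)=680 g(17,-9)=2380 g(17,-7)=6187 g(17,-5)=12359 g(17,-3)=19312 g(17,-1)=23630 g(17,1)=21930 g(17,3)=13260
t=18: g(18,-18)=1 g(18,-16)=18 g(18,-14)=153 g(18,-12)=816 g(18,-10)=3060 g(18,-8)=8567 g(18,-6)=18546 g(18,-4)=31671 g(18,-2)=42942 g(18,0)=45560 g(18,2)=35190 g(18,4)=13260
t=19: g(19,-19)=1 g(19,-17)=19 g(19,-15)=171 g(19,-13)=969 g(19,-11)=3876 g(19,-9)=11627 g(19,-7)=27113 g(19,-5)=50217 g(19,-3)=74613 g(19,-1)=88502 g(19,1)=80750 g(19,3)=48450
t=20: g(20,-20)=1 g(20,-18)=20 g(20,-16)=190 g(20,-14)=1140 g(20,-12)=4845 g(20,-10)=15503 g(20,-8)=38740 g(20,-6)=77330 g(20,-4)=124830 g(20,-2)=163115 g(20,0)=169252 g(20,2)=129200 g(20,4)=48450
t=21: g(21,-21)=1 g(21,-19)=21 g(21,-17)=210 g(21,-15)=1330 g(21,-13)=5985 g(21,-11)=20348 g(21,-9)=54243 g(21,-7)=116070 g(21,-5)=202160 g(21,-3)=287945 g(21,-1)=332367 g(21,1)=298452 g(21,3)=177650
t=22: g(22,-22)=1 g(22,-20)=22 g(22,-18)=231 g(22,-16)=1540 g(22,-14)=7315 g(22,-12)=26333 g(22,-10)=74591 g(22,-8)=170313 g(22,-6)=318230 g(22,-4)=490105 g(22,-2)=620312 g(22,0)=630819 g(22,2)=476102 g(22,4)=177650
t=23: g(23,-23)=1 g(23,-21)=23 g(23,-19)=253 g(23,-17)=1771 g(23,-15)=8855 g(23,-13)=33648 g(23,-11)=100924 g(23,-9)=244904 g(23,-7)=488543 g(23,-5)=808335 g(23,-3)=1110417 g(23,-1)=1251131 g(23,1)=1106921 g(23,3)=653752
t=24: g(24,-24)=1 g(24,-22)=24 g(24,-20)=276 g(24,-18)=2024 g(24,-16)=10626 g(24,-14)=42503 g(24,-12)=134572 g(24,-10)=345828 g(24,-8)=733447 g(24,-6)=1296878 g(24,-4)=1918752 g(24,-2)=2361548 g(24,0)=2358052 g(24,2)=1760673 g(24,4)=653752
Paths never hitting 5: Σ_s g(24,s) = 11618956
Paths hitting 5: 2^24 - 11618956 = 5158260
P = 5158260/16777216 = 1289565/4194304

Answer: 1289565/4194304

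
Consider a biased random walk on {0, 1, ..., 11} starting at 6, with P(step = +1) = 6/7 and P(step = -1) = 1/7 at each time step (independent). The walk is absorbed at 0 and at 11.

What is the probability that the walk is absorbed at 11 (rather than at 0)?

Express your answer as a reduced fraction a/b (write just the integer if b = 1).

Biased walk: p = 6/7, q = 1/7, r = q/p = 1/6
Gambler's ruin: P(hit 11 before 0 | start at 6) = (1 - r^a)/(1 - r^N)
r^6 = 1/46656; r^11 = 1/362797056
P = (1 - 1/46656) / (1 - 1/362797056) = 46655/46656 / 362797055/362797056 = 72557856/72559411

Answer: 72557856/72559411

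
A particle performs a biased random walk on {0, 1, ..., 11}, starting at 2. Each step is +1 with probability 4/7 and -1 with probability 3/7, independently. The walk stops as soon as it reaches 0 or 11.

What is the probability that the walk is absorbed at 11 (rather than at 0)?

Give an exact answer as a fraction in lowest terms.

Biased walk: p = 4/7, q = 3/7, r = q/p = 3/4
Gambler's ruin: P(hit 11 before 0 | start at 2) = (1 - r^a)/(1 - r^N)
r^2 = 9/16; r^11 = 177147/4194304
P = (1 - 9/16) / (1 - 177147/4194304) = 7/16 / 4017157/4194304 = 1835008/4017157

Answer: 1835008/4017157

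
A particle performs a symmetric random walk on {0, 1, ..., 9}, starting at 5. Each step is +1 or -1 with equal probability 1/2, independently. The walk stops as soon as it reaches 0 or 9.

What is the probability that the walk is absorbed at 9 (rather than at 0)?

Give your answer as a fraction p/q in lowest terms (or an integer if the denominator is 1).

Symmetric walk (p = 1/2): the harmonic-function argument gives P(hit 9 before 0 | start at 5) = a/N.
P = 5/9 = 5/9

Answer: 5/9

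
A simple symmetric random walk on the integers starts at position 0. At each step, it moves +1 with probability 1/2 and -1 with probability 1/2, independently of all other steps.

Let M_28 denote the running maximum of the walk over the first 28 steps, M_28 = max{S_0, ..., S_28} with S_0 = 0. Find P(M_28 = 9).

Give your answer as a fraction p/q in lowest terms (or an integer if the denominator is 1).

Answer: 1726725/67108864

Derivation:
Let M_28 = max(S_0,...,S_28). Use the reflection principle: for j ≥ 1, #{paths with M_28 ≥ j} = #{S_28 ≥ j} + #{S_28 ≥ j+1}.
By reflection, #{M_28 ≥ 9} = #{S_28 ≥ 9} + #{S_28 ≥ 10} = 11698223 + 11698223 = 23396446.
#{M_28 ≥ 10} = #{S_28 ≥ 10} + #{S_28 ≥ 11} = 11698223 + 4791323 = 16489546.
#{M_28 = 9} = 23396446 - 16489546 = 6906900.
P(M_28 = 9) = 6906900/268435456 = 1726725/67108864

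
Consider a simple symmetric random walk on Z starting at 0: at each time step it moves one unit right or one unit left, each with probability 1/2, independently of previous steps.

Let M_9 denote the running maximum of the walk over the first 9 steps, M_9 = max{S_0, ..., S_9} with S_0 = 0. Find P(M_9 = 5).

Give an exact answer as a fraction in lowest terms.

Answer: 9/128

Derivation:
Let M_9 = max(S_0,...,S_9). Use the reflection principle: for j ≥ 1, #{paths with M_9 ≥ j} = #{S_9 ≥ j} + #{S_9 ≥ j+1}.
By reflection, #{M_9 ≥ 5} = #{S_9 ≥ 5} + #{S_9 ≥ 6} = 46 + 10 = 56.
#{M_9 ≥ 6} = #{S_9 ≥ 6} + #{S_9 ≥ 7} = 10 + 10 = 20.
#{M_9 = 5} = 56 - 20 = 36.
P(M_9 = 5) = 36/512 = 9/128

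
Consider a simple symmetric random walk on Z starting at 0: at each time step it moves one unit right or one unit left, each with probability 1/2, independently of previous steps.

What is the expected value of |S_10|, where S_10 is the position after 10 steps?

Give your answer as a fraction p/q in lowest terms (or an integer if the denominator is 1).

S_10 takes values m ≡ 0 (mod 2) with |m| ≤ 10; P(S_10=m) = C(10,(10+m)/2)/2^10.
Total paths: 2^10 = 1024
Distribution: P(S=-10)=1/1024, P(S=-8)=10/1024, P(S=-6)=45/1024, P(S=-4)=120/1024, P(S=-2)=210/1024, P(S=0)=252/1024, P(S=2)=210/1024, P(S=4)=120/1024, P(S=6)=45/1024, P(S=8)=10/1024, P(S=10)=1/1024
E[|S_10|] = Σ_m |m|·P(S_10=m) = 2520/1024 = 315/128

Answer: 315/128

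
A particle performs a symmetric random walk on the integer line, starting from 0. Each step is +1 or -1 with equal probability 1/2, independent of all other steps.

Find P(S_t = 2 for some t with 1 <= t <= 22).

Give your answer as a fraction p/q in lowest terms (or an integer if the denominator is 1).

Answer: 1421113/2097152

Derivation:
Count via complement. Let g(t,s) = #length-t paths at position s with S_1..S_t all ≠ 2.
g(t,s) = g(t-1,s-1) + g(t-1,s+1) for s ≠ 2; g(t,2) = 0.
t=0: g(0,0)=1
t=1: g(1,-1)=1 g(1,1)=1
t=2: g(2,-2)=1 g(2,0)=2
t=3: g(3,-3)=1 g(3,-1)=3 g(3,1)=2
t=4: g(4,-4)=1 g(4,-2)=4 g(4,0)=5
t=5: g(5,-5)=1 g(5,-3)=5 g(5,-1)=9 g(5,1)=5
t=6: g(6,-6)=1 g(6,-4)=6 g(6,-2)=14 g(6,0)=14
t=7: g(7,-7)=1 g(7,-5)=7 g(7,-3)=20 g(7,-1)=28 g(7,1)=14
t=8: g(8,-8)=1 g(8,-6)=8 g(8,-4)=27 g(8,-2)=48 g(8,0)=42
t=9: g(9,-9)=1 g(9,-7)=9 g(9,-5)=35 g(9,-3)=75 g(9,-1)=90 g(9,1)=42
t=10: g(10,-10)=1 g(10,-8)=10 g(10,-6)=44 g(10,-4)=110 g(10,-2)=165 g(10,0)=132
t=11: g(11,-11)=1 g(11,-9)=11 g(11,-7)=54 g(11,-5)=154 g(11,-3)=275 g(11,-1)=297 g(11,1)=132
t=12: g(12,-12)=1 g(12,-10)=12 g(12,-8)=65 g(12,-6)=208 g(12,-4)=429 g(12,-2)=572 g(12,0)=429
t=13: g(13,-13)=1 g(13,-11)=13 g(13,-9)=77 g(13,-7)=273 g(13,-5)=637 g(13,-3)=1001 g(13,-1)=1001 g(13,1)=429
t=14: g(14,-14)=1 g(14,-12)=14 g(14,-10)=90 g(14,-8)=350 g(14,-6)=910 g(14,-4)=1638 g(14,-2)=2002 g(14,0)=1430
t=15: g(15,-15)=1 g(15,-13)=15 g(15,-11)=104 g(15,-9)=440 g(15,-7)=1260 g(15,-5)=2548 g(15,-3)=3640 g(15,-1)=3432 g(15,1)=1430
t=16: g(16,-16)=1 g(16,-14)=16 g(16,-12)=119 g(16,-10)=544 g(16,-8)=1700 g(16,-6)=3808 g(16,-4)=6188 g(16,-2)=7072 g(16,0)=4862
t=17: g(17,-17)=1 g(17,-15)=17 g(17,-13)=135 g(17,-11)=663 g(17,-9)=2244 g(17,-7)=5508 g(17,-5)=9996 g(17,-3)=13260 g(17,-1)=11934 g(17,1)=4862
t=18: g(18,-18)=1 g(18,-16)=18 g(18,-14)=152 g(18,-12)=798 g(18,-10)=2907 g(18,-8)=7752 g(18,-6)=15504 g(18,-4)=23256 g(18,-2)=25194 g(18,0)=16796
t=19: g(19,-19)=1 g(19,-17)=19 g(19,-15)=170 g(19,-13)=950 g(19,-11)=3705 g(19,-9)=10659 g(19,-7)=23256 g(19,-5)=38760 g(19,-3)=48450 g(19,-1)=41990 g(19,1)=16796
t=20: g(20,-20)=1 g(20,-18)=20 g(20,-16)=189 g(20,-14)=1120 g(20,-12)=4655 g(20,-10)=14364 g(20,-8)=33915 g(20,-6)=62016 g(20,-4)=87210 g(20,-2)=90440 g(20,0)=58786
t=21: g(21,-21)=1 g(21,-19)=21 g(21,-17)=209 g(21,-15)=1309 g(21,-13)=5775 g(21,-11)=19019 g(21,-9)=48279 g(21,-7)=95931 g(21,-5)=149226 g(21,-3)=177650 g(21,-1)=149226 g(21,1)=58786
t=22: g(22,-22)=1 g(22,-20)=22 g(22,-18)=230 g(22,-16)=1518 g(22,-14)=7084 g(22,-12)=24794 g(22,-10)=67298 g(22,-8)=144210 g(22,-6)=245157 g(22,-4)=326876 g(22,-2)=326876 g(22,0)=208012
Paths never hitting 2: Σ_s g(22,s) = 1352078
Paths hitting 2: 2^22 - 1352078 = 2842226
P = 2842226/4194304 = 1421113/2097152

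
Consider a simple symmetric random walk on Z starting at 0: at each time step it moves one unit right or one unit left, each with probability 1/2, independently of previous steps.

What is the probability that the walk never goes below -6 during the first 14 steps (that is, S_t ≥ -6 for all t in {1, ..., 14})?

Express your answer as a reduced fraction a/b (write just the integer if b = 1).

Answer: 3861/4096

Derivation:
Let f(t,s) = #length-t paths at position s with S_1..S_t all ≥ -6.
f(t,s) = f(t-1,s-1) + f(t-1,s+1) for s ≥ -6; f(t,s) = 0 for s < -6.
t=0: f(0,0)=1
t=1: f(1,-1)=1 f(1,1)=1
t=2: f(2,-2)=1 f(2,0)=2 f(2,2)=1
t=3: f(3,-3)=1 f(3,-1)=3 f(3,1)=3 f(3,3)=1
t=4: f(4,-4)=1 f(4,-2)=4 f(4,0)=6 f(4,2)=4 f(4,4)=1
t=5: f(5,-5)=1 f(5,-3)=5 f(5,-1)=10 f(5,1)=10 f(5,3)=5 f(5,5)=1
t=6: f(6,-6)=1 f(6,-4)=6 f(6,-2)=15 f(6,0)=20 f(6,2)=15 f(6,4)=6 f(6,6)=1
t=7: f(7,-5)=7 f(7,-3)=21 f(7,-1)=35 f(7,1)=35 f(7,3)=21 f(7,5)=7 f(7,7)=1
t=8: f(8,-6)=7 f(8,-4)=28 f(8,-2)=56 f(8,0)=70 f(8,2)=56 f(8,4)=28 f(8,6)=8 f(8,8)=1
t=9: f(9,-5)=35 f(9,-3)=84 f(9,-1)=126 f(9,1)=126 f(9,3)=84 f(9,5)=36 f(9,7)=9 f(9,9)=1
t=10: f(10,-6)=35 f(10,-4)=119 f(10,-2)=210 f(10,0)=252 f(10,2)=210 f(10,4)=120 f(10,6)=45 f(10,8)=10 f(10,10)=1
t=11: f(11,-5)=154 f(11,-3)=329 f(11,-1)=462 f(11,1)=462 f(11,3)=330 f(11,5)=165 f(11,7)=55 f(11,9)=11 f(11,11)=1
t=12: f(12,-6)=154 f(12,-4)=483 f(12,-2)=791 f(12,0)=924 f(12,2)=792 f(12,4)=495 f(12,6)=220 f(12,8)=66 f(12,10)=12 f(12,12)=1
t=13: f(13,-5)=637 f(13,-3)=1274 f(13,-1)=1715 f(13,1)=1716 f(13,3)=1287 f(13,5)=715 f(13,7)=286 f(13,9)=78 f(13,11)=13 f(13,13)=1
t=14: f(14,-6)=637 f(14,-4)=1911 f(14,-2)=2989 f(14,0)=3431 f(14,2)=3003 f(14,4)=2002 f(14,6)=1001 f(14,8)=364 f(14,10)=91 f(14,12)=14 f(14,14)=1
Σ_s f(14,s) = 15444
P = 15444/16384 = 3861/4096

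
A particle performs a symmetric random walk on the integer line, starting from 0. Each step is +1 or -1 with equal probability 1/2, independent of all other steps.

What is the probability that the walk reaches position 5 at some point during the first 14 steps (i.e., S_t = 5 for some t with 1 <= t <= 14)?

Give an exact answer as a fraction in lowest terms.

Count via complement. Let g(t,s) = #length-t paths at position s with S_1..S_t all ≠ 5.
g(t,s) = g(t-1,s-1) + g(t-1,s+1) for s ≠ 5; g(t,5) = 0.
t=0: g(0,0)=1
t=1: g(1,-1)=1 g(1,1)=1
t=2: g(2,-2)=1 g(2,0)=2 g(2,2)=1
t=3: g(3,-3)=1 g(3,-1)=3 g(3,1)=3 g(3,3)=1
t=4: g(4,-4)=1 g(4,-2)=4 g(4,0)=6 g(4,2)=4 g(4,4)=1
t=5: g(5,-5)=1 g(5,-3)=5 g(5,-1)=10 g(5,1)=10 g(5,3)=5
t=6: g(6,-6)=1 g(6,-4)=6 g(6,-2)=15 g(6,0)=20 g(6,2)=15 g(6,4)=5
t=7: g(7,-7)=1 g(7,-5)=7 g(7,-3)=21 g(7,-1)=35 g(7,1)=35 g(7,3)=20
t=8: g(8,-8)=1 g(8,-6)=8 g(8,-4)=28 g(8,-2)=56 g(8,0)=70 g(8,2)=55 g(8,4)=20
t=9: g(9,-9)=1 g(9,-7)=9 g(9,-5)=36 g(9,-3)=84 g(9,-1)=126 g(9,1)=125 g(9,3)=75
t=10: g(10,-10)=1 g(10,-8)=10 g(10,-6)=45 g(10,-4)=120 g(10,-2)=210 g(10,0)=251 g(10,2)=200 g(10,4)=75
t=11: g(11,-11)=1 g(11,-9)=11 g(11,-7)=55 g(11,-5)=165 g(11,-3)=330 g(11,-1)=461 g(11,1)=451 g(11,3)=275
t=12: g(12,-12)=1 g(12,-10)=12 g(12,-8)=66 g(12,-6)=220 g(12,-4)=495 g(12,-2)=791 g(12,0)=912 g(12,2)=726 g(12,4)=275
t=13: g(13,-13)=1 g(13,-11)=13 g(13,-9)=78 g(13,-7)=286 g(13,-5)=715 g(13,-3)=1286 g(13,-1)=1703 g(13,1)=1638 g(13,3)=1001
t=14: g(14,-14)=1 g(14,-12)=14 g(14,-10)=91 g(14,-8)=364 g(14,-6)=1001 g(14,-4)=2001 g(14,-2)=2989 g(14,0)=3341 g(14,2)=2639 g(14,4)=1001
Paths never hitting 5: Σ_s g(14,s) = 13442
Paths hitting 5: 2^14 - 13442 = 2942
P = 2942/16384 = 1471/8192

Answer: 1471/8192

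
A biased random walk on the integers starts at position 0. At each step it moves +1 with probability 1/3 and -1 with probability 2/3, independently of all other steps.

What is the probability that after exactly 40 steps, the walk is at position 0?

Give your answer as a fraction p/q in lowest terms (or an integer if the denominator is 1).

To be at 0 after 40 steps: need exactly 20 steps of +1 and 20 of -1.
Number of such sequences: C(40,20) = 137846528820
Each has probability (1/3)^20 · (2/3)^20 = 1048576/12157665459056928801
P = 137846528820 · 1048576/12157665459056928801 = 16060284644884480/1350851717672992089

Answer: 16060284644884480/1350851717672992089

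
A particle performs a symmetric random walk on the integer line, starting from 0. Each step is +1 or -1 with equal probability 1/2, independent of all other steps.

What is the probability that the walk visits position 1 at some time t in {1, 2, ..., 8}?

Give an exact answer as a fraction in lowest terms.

Count via complement. Let g(t,s) = #length-t paths at position s with S_1..S_t all ≠ 1.
g(t,s) = g(t-1,s-1) + g(t-1,s+1) for s ≠ 1; g(t,1) = 0.
t=0: g(0,0)=1
t=1: g(1,-1)=1
t=2: g(2,-2)=1 g(2,0)=1
t=3: g(3,-3)=1 g(3,-1)=2
t=4: g(4,-4)=1 g(4,-2)=3 g(4,0)=2
t=5: g(5,-5)=1 g(5,-3)=4 g(5,-1)=5
t=6: g(6,-6)=1 g(6,-4)=5 g(6,-2)=9 g(6,0)=5
t=7: g(7,-7)=1 g(7,-5)=6 g(7,-3)=14 g(7,-1)=14
t=8: g(8,-8)=1 g(8,-6)=7 g(8,-4)=20 g(8,-2)=28 g(8,0)=14
Paths never hitting 1: Σ_s g(8,s) = 70
Paths hitting 1: 2^8 - 70 = 186
P = 186/256 = 93/128

Answer: 93/128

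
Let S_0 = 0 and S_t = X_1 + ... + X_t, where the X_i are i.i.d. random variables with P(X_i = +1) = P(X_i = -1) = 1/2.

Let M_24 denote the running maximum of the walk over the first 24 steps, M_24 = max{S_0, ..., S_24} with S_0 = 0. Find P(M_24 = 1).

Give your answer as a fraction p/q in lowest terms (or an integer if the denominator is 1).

Let M_24 = max(S_0,...,S_24). Use the reflection principle: for j ≥ 1, #{paths with M_24 ≥ j} = #{S_24 ≥ j} + #{S_24 ≥ j+1}.
By reflection, #{M_24 ≥ 1} = #{S_24 ≥ 1} + #{S_24 ≥ 2} = 7036530 + 7036530 = 14073060.
#{M_24 ≥ 2} = #{S_24 ≥ 2} + #{S_24 ≥ 3} = 7036530 + 4540386 = 11576916.
#{M_24 = 1} = 14073060 - 11576916 = 2496144.
P(M_24 = 1) = 2496144/16777216 = 156009/1048576

Answer: 156009/1048576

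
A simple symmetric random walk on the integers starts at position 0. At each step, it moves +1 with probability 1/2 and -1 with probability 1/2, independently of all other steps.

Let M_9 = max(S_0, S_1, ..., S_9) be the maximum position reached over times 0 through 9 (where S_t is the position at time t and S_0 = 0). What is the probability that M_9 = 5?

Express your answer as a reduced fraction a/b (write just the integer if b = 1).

Answer: 9/128

Derivation:
Let M_9 = max(S_0,...,S_9). Use the reflection principle: for j ≥ 1, #{paths with M_9 ≥ j} = #{S_9 ≥ j} + #{S_9 ≥ j+1}.
By reflection, #{M_9 ≥ 5} = #{S_9 ≥ 5} + #{S_9 ≥ 6} = 46 + 10 = 56.
#{M_9 ≥ 6} = #{S_9 ≥ 6} + #{S_9 ≥ 7} = 10 + 10 = 20.
#{M_9 = 5} = 56 - 20 = 36.
P(M_9 = 5) = 36/512 = 9/128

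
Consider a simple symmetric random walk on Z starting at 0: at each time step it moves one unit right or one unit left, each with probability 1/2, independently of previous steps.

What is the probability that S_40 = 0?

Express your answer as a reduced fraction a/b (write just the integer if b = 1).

To return to 0 after 40 steps: need exactly 20 steps of +1 and 20 of -1.
Favorable paths: C(40,20) = 137846528820
Total paths: 2^40 = 1099511627776
P = 137846528820/1099511627776 = 34461632205/274877906944

Answer: 34461632205/274877906944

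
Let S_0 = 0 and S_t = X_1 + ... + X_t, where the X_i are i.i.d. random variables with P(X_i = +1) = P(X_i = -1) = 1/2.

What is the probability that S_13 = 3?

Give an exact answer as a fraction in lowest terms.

Answer: 1287/8192

Derivation:
To reach position 3 after 13 steps: need 8 steps of +1 and 5 of -1.
Favorable paths: C(13,8) = 1287
Total paths: 2^13 = 8192
P = 1287/8192 = 1287/8192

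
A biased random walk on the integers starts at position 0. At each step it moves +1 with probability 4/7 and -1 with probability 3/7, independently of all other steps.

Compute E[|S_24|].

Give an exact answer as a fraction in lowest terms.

S_24 takes values m ≡ 0 (mod 2) with |m| ≤ 24; P(S_24=m) = C(24,(24+m)/2) · (4/7)^((24+m)/2) · (3/7)^((24-m)/2).
Distribution: P(S=-24)=282429536481/191581231380566414401, P(S=-22)=9037745167392/191581231380566414401, P(S=-20)=138578759233344/191581231380566414401, P(S=-18)=1354992312503808/191581231380566414401, P(S=-16)=1354992312503808/27368747340080916343, P(S=-14)=7226625666686976/27368747340080916343, P(S=-12)=30512419481567232/27368747340080916343, P(S=-10)=732298067557613568/191581231380566414401, P(S=-8)=2074844524746571776/191581231380566414401, P(S=-6)=4918149984584466432/191581231380566414401, P(S=-4)=9836299969168932864/191581231380566414401, P(S=-2)=2384557568283377664/27368747340080916343, P(S=0)=3444360931964878848/27368747340080916343, P(S=2)=4239213454726004736/27368747340080916343, P(S=4)=31087565334657368064/191581231380566414401, P(S=6)=27633391408584327168/191581231380566414401, P(S=8)=20725043556438245376/191581231380566414401, P(S=10)=13003948898157330432/191581231380566414401, P(S=12)=963255473937580032/27368747340080916343, P(S=14)=405581252184244224/27368747340080916343, P(S=16)=135193750728081408/27368747340080916343, P(S=18)=240344445738811392/191581231380566414401, P(S=20)=43698990134329344/191581231380566414401, P(S=22)=5066549580791808/191581231380566414401, P(S=24)=281474976710656/191581231380566414401
E[|S_24|] = Σ_m |m|·P(S_24=m) = 130867139837419775592/27368747340080916343

Answer: 130867139837419775592/27368747340080916343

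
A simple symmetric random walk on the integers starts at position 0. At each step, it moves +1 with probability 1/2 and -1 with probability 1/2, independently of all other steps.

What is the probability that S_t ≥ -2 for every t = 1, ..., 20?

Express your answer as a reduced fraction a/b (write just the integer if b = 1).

Answer: 130169/262144

Derivation:
Let f(t,s) = #length-t paths at position s with S_1..S_t all ≥ -2.
f(t,s) = f(t-1,s-1) + f(t-1,s+1) for s ≥ -2; f(t,s) = 0 for s < -2.
t=0: f(0,0)=1
t=1: f(1,-1)=1 f(1,1)=1
t=2: f(2,-2)=1 f(2,0)=2 f(2,2)=1
t=3: f(3,-1)=3 f(3,1)=3 f(3,3)=1
t=4: f(4,-2)=3 f(4,0)=6 f(4,2)=4 f(4,4)=1
t=5: f(5,-1)=9 f(5,1)=10 f(5,3)=5 f(5,5)=1
t=6: f(6,-2)=9 f(6,0)=19 f(6,2)=15 f(6,4)=6 f(6,6)=1
t=7: f(7,-1)=28 f(7,1)=34 f(7,3)=21 f(7,5)=7 f(7,7)=1
t=8: f(8,-2)=28 f(8,0)=62 f(8,2)=55 f(8,4)=28 f(8,6)=8 f(8,8)=1
t=9: f(9,-1)=90 f(9,1)=117 f(9,3)=83 f(9,5)=36 f(9,7)=9 f(9,9)=1
t=10: f(10,-2)=90 f(10,0)=207 f(10,2)=200 f(10,4)=119 f(10,6)=45 f(10,8)=10 f(10,10)=1
t=11: f(11,-1)=297 f(11,1)=407 f(11,3)=319 f(11,5)=164 f(11,7)=55 f(11,9)=11 f(11,11)=1
t=12: f(12,-2)=297 f(12,0)=704 f(12,2)=726 f(12,4)=483 f(12,6)=219 f(12,8)=66 f(12,10)=12 f(12,12)=1
t=13: f(13,-1)=1001 f(13,1)=1430 f(13,3)=1209 f(13,5)=702 f(13,7)=285 f(13,9)=78 f(13,11)=13 f(13,13)=1
t=14: f(14,-2)=1001 f(14,0)=2431 f(14,2)=2639 f(14,4)=1911 f(14,6)=987 f(14,8)=363 f(14,10)=91 f(14,12)=14 f(14,14)=1
t=15: f(15,-1)=3432 f(15,1)=5070 f(15,3)=4550 f(15,5)=2898 f(15,7)=1350 f(15,9)=454 f(15,11)=105 f(15,13)=15 f(15,15)=1
t=16: f(16,-2)=3432 f(16,0)=8502 f(16,2)=9620 f(16,4)=7448 f(16,6)=4248 f(16,8)=1804 f(16,10)=559 f(16,12)=120 f(16,14)=16 f(16,16)=1
t=17: f(17,-1)=11934 f(17,1)=18122 f(17,3)=17068 f(17,5)=11696 f(17,7)=6052 f(17,9)=2363 f(17,11)=679 f(17,13)=136 f(17,15)=17 f(17,17)=1
t=18: f(18,-2)=11934 f(18,0)=30056 f(18,2)=35190 f(18,4)=28764 f(18,6)=17748 f(18,8)=8415 f(18,10)=3042 f(18,12)=815 f(18,14)=153 f(18,16)=18 f(18,18)=1
t=19: f(19,-1)=41990 f(19,1)=65246 f(19,3)=63954 f(19,5)=46512 f(19,7)=26163 f(19,9)=11457 f(19,11)=3857 f(19,13)=968 f(19,15)=171 f(19,17)=19 f(19,19)=1
t=20: f(20,-2)=41990 f(20,0)=107236 f(20,2)=129200 f(20,4)=110466 f(20,6)=72675 f(20,8)=37620 f(20,10)=15314 f(20,12)=4825 f(20,14)=1139 f(20,16)=190 f(20,18)=20 f(20,20)=1
Σ_s f(20,s) = 520676
P = 520676/1048576 = 130169/262144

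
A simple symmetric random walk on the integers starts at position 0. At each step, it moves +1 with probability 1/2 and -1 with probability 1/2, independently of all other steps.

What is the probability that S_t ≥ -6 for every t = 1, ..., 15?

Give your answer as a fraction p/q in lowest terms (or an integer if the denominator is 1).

Let f(t,s) = #length-t paths at position s with S_1..S_t all ≥ -6.
f(t,s) = f(t-1,s-1) + f(t-1,s+1) for s ≥ -6; f(t,s) = 0 for s < -6.
t=0: f(0,0)=1
t=1: f(1,-1)=1 f(1,1)=1
t=2: f(2,-2)=1 f(2,0)=2 f(2,2)=1
t=3: f(3,-3)=1 f(3,-1)=3 f(3,1)=3 f(3,3)=1
t=4: f(4,-4)=1 f(4,-2)=4 f(4,0)=6 f(4,2)=4 f(4,4)=1
t=5: f(5,-5)=1 f(5,-3)=5 f(5,-1)=10 f(5,1)=10 f(5,3)=5 f(5,5)=1
t=6: f(6,-6)=1 f(6,-4)=6 f(6,-2)=15 f(6,0)=20 f(6,2)=15 f(6,4)=6 f(6,6)=1
t=7: f(7,-5)=7 f(7,-3)=21 f(7,-1)=35 f(7,1)=35 f(7,3)=21 f(7,5)=7 f(7,7)=1
t=8: f(8,-6)=7 f(8,-4)=28 f(8,-2)=56 f(8,0)=70 f(8,2)=56 f(8,4)=28 f(8,6)=8 f(8,8)=1
t=9: f(9,-5)=35 f(9,-3)=84 f(9,-1)=126 f(9,1)=126 f(9,3)=84 f(9,5)=36 f(9,7)=9 f(9,9)=1
t=10: f(10,-6)=35 f(10,-4)=119 f(10,-2)=210 f(10,0)=252 f(10,2)=210 f(10,4)=120 f(10,6)=45 f(10,8)=10 f(10,10)=1
t=11: f(11,-5)=154 f(11,-3)=329 f(11,-1)=462 f(11,1)=462 f(11,3)=330 f(11,5)=165 f(11,7)=55 f(11,9)=11 f(11,11)=1
t=12: f(12,-6)=154 f(12,-4)=483 f(12,-2)=791 f(12,0)=924 f(12,2)=792 f(12,4)=495 f(12,6)=220 f(12,8)=66 f(12,10)=12 f(12,12)=1
t=13: f(13,-5)=637 f(13,-3)=1274 f(13,-1)=1715 f(13,1)=1716 f(13,3)=1287 f(13,5)=715 f(13,7)=286 f(13,9)=78 f(13,11)=13 f(13,13)=1
t=14: f(14,-6)=637 f(14,-4)=1911 f(14,-2)=2989 f(14,0)=3431 f(14,2)=3003 f(14,4)=2002 f(14,6)=1001 f(14,8)=364 f(14,10)=91 f(14,12)=14 f(14,14)=1
t=15: f(15,-5)=2548 f(15,-3)=4900 f(15,-1)=6420 f(15,1)=6434 f(15,3)=5005 f(15,5)=3003 f(15,7)=1365 f(15,9)=455 f(15,11)=105 f(15,13)=15 f(15,15)=1
Σ_s f(15,s) = 30251
P = 30251/32768 = 30251/32768

Answer: 30251/32768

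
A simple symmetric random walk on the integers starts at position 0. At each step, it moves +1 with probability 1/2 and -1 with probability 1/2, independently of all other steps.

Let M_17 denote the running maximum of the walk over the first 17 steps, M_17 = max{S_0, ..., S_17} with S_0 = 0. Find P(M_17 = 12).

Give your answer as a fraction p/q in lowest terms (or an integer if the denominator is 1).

Answer: 17/16384

Derivation:
Let M_17 = max(S_0,...,S_17). Use the reflection principle: for j ≥ 1, #{paths with M_17 ≥ j} = #{S_17 ≥ j} + #{S_17 ≥ j+1}.
By reflection, #{M_17 ≥ 12} = #{S_17 ≥ 12} + #{S_17 ≥ 13} = 154 + 154 = 308.
#{M_17 ≥ 13} = #{S_17 ≥ 13} + #{S_17 ≥ 14} = 154 + 18 = 172.
#{M_17 = 12} = 308 - 172 = 136.
P(M_17 = 12) = 136/131072 = 17/16384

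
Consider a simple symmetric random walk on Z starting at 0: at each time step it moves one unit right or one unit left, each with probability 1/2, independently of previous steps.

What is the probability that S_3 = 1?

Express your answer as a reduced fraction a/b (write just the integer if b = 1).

Answer: 3/8

Derivation:
To reach position 1 after 3 steps: need 2 steps of +1 and 1 of -1.
Favorable paths: C(3,2) = 3
Total paths: 2^3 = 8
P = 3/8 = 3/8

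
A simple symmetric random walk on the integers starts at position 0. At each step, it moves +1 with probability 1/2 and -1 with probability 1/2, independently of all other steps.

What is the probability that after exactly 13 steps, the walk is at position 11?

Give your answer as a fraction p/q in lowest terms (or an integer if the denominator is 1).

Answer: 13/8192

Derivation:
To reach position 11 after 13 steps: need 12 steps of +1 and 1 of -1.
Favorable paths: C(13,12) = 13
Total paths: 2^13 = 8192
P = 13/8192 = 13/8192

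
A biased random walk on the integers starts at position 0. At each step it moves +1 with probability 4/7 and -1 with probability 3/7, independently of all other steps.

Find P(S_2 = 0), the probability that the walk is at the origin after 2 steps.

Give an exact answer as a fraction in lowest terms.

To be at 0 after 2 steps: need exactly 1 step of +1 and 1 of -1.
Number of such sequences: C(2,1) = 2
Each has probability (4/7)^1 · (3/7)^1 = 12/49
P = 2 · 12/49 = 24/49

Answer: 24/49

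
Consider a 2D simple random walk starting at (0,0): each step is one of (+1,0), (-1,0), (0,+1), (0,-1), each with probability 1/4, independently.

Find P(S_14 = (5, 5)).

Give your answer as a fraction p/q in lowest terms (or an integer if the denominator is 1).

Answer: 39039/33554432

Derivation:
Let h be the number of horizontal steps (so 14-h are vertical). To end at (5,5) need (h+5)/2 right-steps and ((14-h)+5)/2 up-steps.
Sum over h with 5 ≤ h ≤ 9, h ≡ 1 (mod 2), 14-h ≡ 1 (mod 2):
h=5: C(14,5)·C(5,5)·C(9,7) = 2002·1·36 = 72072
h=7: C(14,7)·C(7,6)·C(7,6) = 3432·7·7 = 168168
h=9: C(14,9)·C(9,7)·C(5,5) = 2002·36·1 = 72072
Total favorable: 312312
Total paths: 4^14 = 268435456
P = 312312/268435456 = 39039/33554432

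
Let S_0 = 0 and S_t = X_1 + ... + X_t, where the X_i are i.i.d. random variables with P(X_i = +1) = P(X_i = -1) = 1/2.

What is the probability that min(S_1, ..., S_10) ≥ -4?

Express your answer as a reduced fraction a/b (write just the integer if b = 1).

Let f(t,s) = #length-t paths at position s with S_1..S_t all ≥ -4.
f(t,s) = f(t-1,s-1) + f(t-1,s+1) for s ≥ -4; f(t,s) = 0 for s < -4.
t=0: f(0,0)=1
t=1: f(1,-1)=1 f(1,1)=1
t=2: f(2,-2)=1 f(2,0)=2 f(2,2)=1
t=3: f(3,-3)=1 f(3,-1)=3 f(3,1)=3 f(3,3)=1
t=4: f(4,-4)=1 f(4,-2)=4 f(4,0)=6 f(4,2)=4 f(4,4)=1
t=5: f(5,-3)=5 f(5,-1)=10 f(5,1)=10 f(5,3)=5 f(5,5)=1
t=6: f(6,-4)=5 f(6,-2)=15 f(6,0)=20 f(6,2)=15 f(6,4)=6 f(6,6)=1
t=7: f(7,-3)=20 f(7,-1)=35 f(7,1)=35 f(7,3)=21 f(7,5)=7 f(7,7)=1
t=8: f(8,-4)=20 f(8,-2)=55 f(8,0)=70 f(8,2)=56 f(8,4)=28 f(8,6)=8 f(8,8)=1
t=9: f(9,-3)=75 f(9,-1)=125 f(9,1)=126 f(9,3)=84 f(9,5)=36 f(9,7)=9 f(9,9)=1
t=10: f(10,-4)=75 f(10,-2)=200 f(10,0)=251 f(10,2)=210 f(10,4)=120 f(10,6)=45 f(10,8)=10 f(10,10)=1
Σ_s f(10,s) = 912
P = 912/1024 = 57/64

Answer: 57/64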